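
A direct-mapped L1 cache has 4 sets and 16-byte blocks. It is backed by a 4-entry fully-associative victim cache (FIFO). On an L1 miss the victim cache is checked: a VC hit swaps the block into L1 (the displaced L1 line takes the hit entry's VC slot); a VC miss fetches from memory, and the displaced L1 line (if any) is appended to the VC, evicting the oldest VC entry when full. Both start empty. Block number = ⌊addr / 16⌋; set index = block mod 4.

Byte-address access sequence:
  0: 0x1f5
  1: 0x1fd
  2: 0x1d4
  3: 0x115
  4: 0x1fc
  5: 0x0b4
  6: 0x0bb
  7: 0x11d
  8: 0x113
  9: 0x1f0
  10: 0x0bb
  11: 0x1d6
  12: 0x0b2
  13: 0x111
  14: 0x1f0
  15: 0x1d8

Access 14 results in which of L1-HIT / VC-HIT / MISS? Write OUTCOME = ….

OUTCOME = VC-HIT

#0 0x1f5→b31/s3 MISS; vc=[]
#1 0x1fd→b31/s3 L1-HIT; vc=[]
#2 0x1d4→b29/s1 MISS; vc=[]
#3 0x115→b17/s1 MISS; vc=[29]
#4 0x1fc→b31/s3 L1-HIT; vc=[29]
#5 0xb4→b11/s3 MISS; vc=[29,31]
#6 0xbb→b11/s3 L1-HIT; vc=[29,31]
#7 0x11d→b17/s1 L1-HIT; vc=[29,31]
#8 0x113→b17/s1 L1-HIT; vc=[29,31]
#9 0x1f0→b31/s3 VC-HIT; vc=[29,11]
#10 0xbb→b11/s3 VC-HIT; vc=[29,31]
#11 0x1d6→b29/s1 VC-HIT; vc=[17,31]
#12 0xb2→b11/s3 L1-HIT; vc=[17,31]
#13 0x111→b17/s1 VC-HIT; vc=[29,31]
#14 0x1f0→b31/s3 VC-HIT; vc=[29,11]
#15 0x1d8→b29/s1 VC-HIT; vc=[17,11]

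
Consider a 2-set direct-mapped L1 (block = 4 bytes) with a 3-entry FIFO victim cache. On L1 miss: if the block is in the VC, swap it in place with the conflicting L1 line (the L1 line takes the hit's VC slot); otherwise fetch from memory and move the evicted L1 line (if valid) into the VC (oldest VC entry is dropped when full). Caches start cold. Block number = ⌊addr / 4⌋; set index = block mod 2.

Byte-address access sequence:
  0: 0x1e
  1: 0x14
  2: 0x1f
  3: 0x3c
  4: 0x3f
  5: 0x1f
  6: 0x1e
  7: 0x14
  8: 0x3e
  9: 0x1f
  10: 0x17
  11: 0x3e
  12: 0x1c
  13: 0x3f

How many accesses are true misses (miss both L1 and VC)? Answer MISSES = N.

  [0] addr=0x1e blk=7 s=1: MISS | VC []
  [1] addr=0x14 blk=5 s=1: MISS | VC [7]
  [2] addr=0x1f blk=7 s=1: VC-HIT | VC [5]
  [3] addr=0x3c blk=15 s=1: MISS | VC [5, 7]
  [4] addr=0x3f blk=15 s=1: L1-HIT | VC [5, 7]
  [5] addr=0x1f blk=7 s=1: VC-HIT | VC [5, 15]
  [6] addr=0x1e blk=7 s=1: L1-HIT | VC [5, 15]
  [7] addr=0x14 blk=5 s=1: VC-HIT | VC [7, 15]
  [8] addr=0x3e blk=15 s=1: VC-HIT | VC [7, 5]
  [9] addr=0x1f blk=7 s=1: VC-HIT | VC [15, 5]
  [10] addr=0x17 blk=5 s=1: VC-HIT | VC [15, 7]
  [11] addr=0x3e blk=15 s=1: VC-HIT | VC [5, 7]
  [12] addr=0x1c blk=7 s=1: VC-HIT | VC [5, 15]
  [13] addr=0x3f blk=15 s=1: VC-HIT | VC [5, 7]

MISSES = 3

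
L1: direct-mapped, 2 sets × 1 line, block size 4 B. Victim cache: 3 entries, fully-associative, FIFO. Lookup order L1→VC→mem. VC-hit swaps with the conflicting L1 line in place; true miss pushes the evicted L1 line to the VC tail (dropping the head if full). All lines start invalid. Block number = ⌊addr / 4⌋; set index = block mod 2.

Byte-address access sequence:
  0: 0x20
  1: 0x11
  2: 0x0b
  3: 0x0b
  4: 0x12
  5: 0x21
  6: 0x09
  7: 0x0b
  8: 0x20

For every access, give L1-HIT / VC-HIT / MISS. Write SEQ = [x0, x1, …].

#0 0x20→b8/s0 MISS; vc=[]
#1 0x11→b4/s0 MISS; vc=[8]
#2 0xb→b2/s0 MISS; vc=[8,4]
#3 0xb→b2/s0 L1-HIT; vc=[8,4]
#4 0x12→b4/s0 VC-HIT; vc=[8,2]
#5 0x21→b8/s0 VC-HIT; vc=[4,2]
#6 0x9→b2/s0 VC-HIT; vc=[4,8]
#7 0xb→b2/s0 L1-HIT; vc=[4,8]
#8 0x20→b8/s0 VC-HIT; vc=[4,2]

SEQ = [MISS, MISS, MISS, L1-HIT, VC-HIT, VC-HIT, VC-HIT, L1-HIT, VC-HIT]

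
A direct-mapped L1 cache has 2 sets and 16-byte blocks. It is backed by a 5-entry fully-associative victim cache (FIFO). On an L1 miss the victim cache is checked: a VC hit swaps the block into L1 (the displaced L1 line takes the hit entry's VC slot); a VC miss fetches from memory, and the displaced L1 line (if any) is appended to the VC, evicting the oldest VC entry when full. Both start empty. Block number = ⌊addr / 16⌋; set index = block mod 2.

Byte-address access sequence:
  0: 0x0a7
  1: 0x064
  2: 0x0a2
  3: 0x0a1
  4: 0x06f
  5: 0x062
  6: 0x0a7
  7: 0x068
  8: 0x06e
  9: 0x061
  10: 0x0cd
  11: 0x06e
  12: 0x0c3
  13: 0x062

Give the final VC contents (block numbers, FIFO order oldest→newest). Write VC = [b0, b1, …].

  [0] addr=0xa7 blk=10 s=0: MISS | VC []
  [1] addr=0x64 blk=6 s=0: MISS | VC [10]
  [2] addr=0xa2 blk=10 s=0: VC-HIT | VC [6]
  [3] addr=0xa1 blk=10 s=0: L1-HIT | VC [6]
  [4] addr=0x6f blk=6 s=0: VC-HIT | VC [10]
  [5] addr=0x62 blk=6 s=0: L1-HIT | VC [10]
  [6] addr=0xa7 blk=10 s=0: VC-HIT | VC [6]
  [7] addr=0x68 blk=6 s=0: VC-HIT | VC [10]
  [8] addr=0x6e blk=6 s=0: L1-HIT | VC [10]
  [9] addr=0x61 blk=6 s=0: L1-HIT | VC [10]
  [10] addr=0xcd blk=12 s=0: MISS | VC [10, 6]
  [11] addr=0x6e blk=6 s=0: VC-HIT | VC [10, 12]
  [12] addr=0xc3 blk=12 s=0: VC-HIT | VC [10, 6]
  [13] addr=0x62 blk=6 s=0: VC-HIT | VC [10, 12]

VC = [10, 12]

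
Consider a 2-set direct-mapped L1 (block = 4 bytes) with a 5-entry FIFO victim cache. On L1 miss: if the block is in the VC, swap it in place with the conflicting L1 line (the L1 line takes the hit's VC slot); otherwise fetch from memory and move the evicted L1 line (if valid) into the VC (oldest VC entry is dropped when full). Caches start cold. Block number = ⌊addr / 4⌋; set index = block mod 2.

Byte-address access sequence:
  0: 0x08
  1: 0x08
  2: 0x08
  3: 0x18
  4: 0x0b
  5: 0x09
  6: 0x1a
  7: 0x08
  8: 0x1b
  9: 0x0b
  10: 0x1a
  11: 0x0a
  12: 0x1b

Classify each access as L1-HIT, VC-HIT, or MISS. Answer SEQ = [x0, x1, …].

0: 0x8 (blk 2, set 0) → MISS  vc=[]
1: 0x8 (blk 2, set 0) → L1-HIT  vc=[]
2: 0x8 (blk 2, set 0) → L1-HIT  vc=[]
3: 0x18 (blk 6, set 0) → MISS  vc=[2]
4: 0xb (blk 2, set 0) → VC-HIT  vc=[6]
5: 0x9 (blk 2, set 0) → L1-HIT  vc=[6]
6: 0x1a (blk 6, set 0) → VC-HIT  vc=[2]
7: 0x8 (blk 2, set 0) → VC-HIT  vc=[6]
8: 0x1b (blk 6, set 0) → VC-HIT  vc=[2]
9: 0xb (blk 2, set 0) → VC-HIT  vc=[6]
10: 0x1a (blk 6, set 0) → VC-HIT  vc=[2]
11: 0xa (blk 2, set 0) → VC-HIT  vc=[6]
12: 0x1b (blk 6, set 0) → VC-HIT  vc=[2]

SEQ = [MISS, L1-HIT, L1-HIT, MISS, VC-HIT, L1-HIT, VC-HIT, VC-HIT, VC-HIT, VC-HIT, VC-HIT, VC-HIT, VC-HIT]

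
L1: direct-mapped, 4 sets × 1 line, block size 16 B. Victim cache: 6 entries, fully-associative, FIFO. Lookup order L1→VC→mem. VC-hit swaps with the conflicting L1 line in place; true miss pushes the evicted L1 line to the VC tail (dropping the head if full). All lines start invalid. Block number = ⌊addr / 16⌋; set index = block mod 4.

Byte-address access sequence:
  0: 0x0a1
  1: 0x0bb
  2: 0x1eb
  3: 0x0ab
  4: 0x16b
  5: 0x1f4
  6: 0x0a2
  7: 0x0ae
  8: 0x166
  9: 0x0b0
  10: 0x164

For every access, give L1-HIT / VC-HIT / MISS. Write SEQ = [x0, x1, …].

SEQ = [MISS, MISS, MISS, VC-HIT, MISS, MISS, VC-HIT, L1-HIT, VC-HIT, VC-HIT, L1-HIT]

  [0] addr=0xa1 blk=10 s=2: MISS | VC []
  [1] addr=0xbb blk=11 s=3: MISS | VC []
  [2] addr=0x1eb blk=30 s=2: MISS | VC [10]
  [3] addr=0xab blk=10 s=2: VC-HIT | VC [30]
  [4] addr=0x16b blk=22 s=2: MISS | VC [30, 10]
  [5] addr=0x1f4 blk=31 s=3: MISS | VC [30, 10, 11]
  [6] addr=0xa2 blk=10 s=2: VC-HIT | VC [30, 22, 11]
  [7] addr=0xae blk=10 s=2: L1-HIT | VC [30, 22, 11]
  [8] addr=0x166 blk=22 s=2: VC-HIT | VC [30, 10, 11]
  [9] addr=0xb0 blk=11 s=3: VC-HIT | VC [30, 10, 31]
  [10] addr=0x164 blk=22 s=2: L1-HIT | VC [30, 10, 31]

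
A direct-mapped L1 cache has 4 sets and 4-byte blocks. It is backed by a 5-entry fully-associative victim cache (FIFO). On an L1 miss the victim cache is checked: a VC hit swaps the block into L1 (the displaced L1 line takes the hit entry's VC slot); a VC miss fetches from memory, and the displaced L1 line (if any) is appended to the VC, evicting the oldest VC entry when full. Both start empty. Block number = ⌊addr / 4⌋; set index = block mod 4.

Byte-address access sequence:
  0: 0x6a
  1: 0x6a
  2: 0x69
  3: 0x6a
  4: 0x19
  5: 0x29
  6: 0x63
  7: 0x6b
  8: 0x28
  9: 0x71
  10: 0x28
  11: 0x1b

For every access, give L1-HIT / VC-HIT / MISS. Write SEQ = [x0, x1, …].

SEQ = [MISS, L1-HIT, L1-HIT, L1-HIT, MISS, MISS, MISS, VC-HIT, VC-HIT, MISS, L1-HIT, VC-HIT]

0: 0x6a (blk 26, set 2) → MISS  vc=[]
1: 0x6a (blk 26, set 2) → L1-HIT  vc=[]
2: 0x69 (blk 26, set 2) → L1-HIT  vc=[]
3: 0x6a (blk 26, set 2) → L1-HIT  vc=[]
4: 0x19 (blk 6, set 2) → MISS  vc=[26]
5: 0x29 (blk 10, set 2) → MISS  vc=[26, 6]
6: 0x63 (blk 24, set 0) → MISS  vc=[26, 6]
7: 0x6b (blk 26, set 2) → VC-HIT  vc=[10, 6]
8: 0x28 (blk 10, set 2) → VC-HIT  vc=[26, 6]
9: 0x71 (blk 28, set 0) → MISS  vc=[26, 6, 24]
10: 0x28 (blk 10, set 2) → L1-HIT  vc=[26, 6, 24]
11: 0x1b (blk 6, set 2) → VC-HIT  vc=[26, 10, 24]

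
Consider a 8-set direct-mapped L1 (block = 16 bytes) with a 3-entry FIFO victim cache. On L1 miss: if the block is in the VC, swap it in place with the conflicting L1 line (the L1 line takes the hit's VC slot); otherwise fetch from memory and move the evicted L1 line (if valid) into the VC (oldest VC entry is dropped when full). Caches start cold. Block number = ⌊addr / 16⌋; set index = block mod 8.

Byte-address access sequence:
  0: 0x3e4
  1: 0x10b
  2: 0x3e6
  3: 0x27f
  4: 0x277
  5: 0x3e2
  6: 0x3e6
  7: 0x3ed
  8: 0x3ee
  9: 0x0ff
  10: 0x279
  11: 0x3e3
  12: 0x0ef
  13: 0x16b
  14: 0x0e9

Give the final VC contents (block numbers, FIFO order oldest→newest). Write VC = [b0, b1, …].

VC = [15, 62, 22]

  [0] addr=0x3e4 blk=62 s=6: MISS | VC []
  [1] addr=0x10b blk=16 s=0: MISS | VC []
  [2] addr=0x3e6 blk=62 s=6: L1-HIT | VC []
  [3] addr=0x27f blk=39 s=7: MISS | VC []
  [4] addr=0x277 blk=39 s=7: L1-HIT | VC []
  [5] addr=0x3e2 blk=62 s=6: L1-HIT | VC []
  [6] addr=0x3e6 blk=62 s=6: L1-HIT | VC []
  [7] addr=0x3ed blk=62 s=6: L1-HIT | VC []
  [8] addr=0x3ee blk=62 s=6: L1-HIT | VC []
  [9] addr=0xff blk=15 s=7: MISS | VC [39]
  [10] addr=0x279 blk=39 s=7: VC-HIT | VC [15]
  [11] addr=0x3e3 blk=62 s=6: L1-HIT | VC [15]
  [12] addr=0xef blk=14 s=6: MISS | VC [15, 62]
  [13] addr=0x16b blk=22 s=6: MISS | VC [15, 62, 14]
  [14] addr=0xe9 blk=14 s=6: VC-HIT | VC [15, 62, 22]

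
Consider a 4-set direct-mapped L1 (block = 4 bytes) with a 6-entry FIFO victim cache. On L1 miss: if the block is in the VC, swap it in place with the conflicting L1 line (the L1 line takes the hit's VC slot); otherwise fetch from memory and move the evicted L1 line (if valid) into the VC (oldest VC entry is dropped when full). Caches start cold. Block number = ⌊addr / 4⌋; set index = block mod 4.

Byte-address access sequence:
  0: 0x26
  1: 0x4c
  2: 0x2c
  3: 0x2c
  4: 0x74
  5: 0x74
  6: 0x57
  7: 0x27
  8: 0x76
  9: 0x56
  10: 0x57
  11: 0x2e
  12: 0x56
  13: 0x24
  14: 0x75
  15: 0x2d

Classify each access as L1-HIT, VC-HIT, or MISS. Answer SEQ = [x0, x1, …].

0: 0x26 (blk 9, set 1) → MISS  vc=[]
1: 0x4c (blk 19, set 3) → MISS  vc=[]
2: 0x2c (blk 11, set 3) → MISS  vc=[19]
3: 0x2c (blk 11, set 3) → L1-HIT  vc=[19]
4: 0x74 (blk 29, set 1) → MISS  vc=[19, 9]
5: 0x74 (blk 29, set 1) → L1-HIT  vc=[19, 9]
6: 0x57 (blk 21, set 1) → MISS  vc=[19, 9, 29]
7: 0x27 (blk 9, set 1) → VC-HIT  vc=[19, 21, 29]
8: 0x76 (blk 29, set 1) → VC-HIT  vc=[19, 21, 9]
9: 0x56 (blk 21, set 1) → VC-HIT  vc=[19, 29, 9]
10: 0x57 (blk 21, set 1) → L1-HIT  vc=[19, 29, 9]
11: 0x2e (blk 11, set 3) → L1-HIT  vc=[19, 29, 9]
12: 0x56 (blk 21, set 1) → L1-HIT  vc=[19, 29, 9]
13: 0x24 (blk 9, set 1) → VC-HIT  vc=[19, 29, 21]
14: 0x75 (blk 29, set 1) → VC-HIT  vc=[19, 9, 21]
15: 0x2d (blk 11, set 3) → L1-HIT  vc=[19, 9, 21]

SEQ = [MISS, MISS, MISS, L1-HIT, MISS, L1-HIT, MISS, VC-HIT, VC-HIT, VC-HIT, L1-HIT, L1-HIT, L1-HIT, VC-HIT, VC-HIT, L1-HIT]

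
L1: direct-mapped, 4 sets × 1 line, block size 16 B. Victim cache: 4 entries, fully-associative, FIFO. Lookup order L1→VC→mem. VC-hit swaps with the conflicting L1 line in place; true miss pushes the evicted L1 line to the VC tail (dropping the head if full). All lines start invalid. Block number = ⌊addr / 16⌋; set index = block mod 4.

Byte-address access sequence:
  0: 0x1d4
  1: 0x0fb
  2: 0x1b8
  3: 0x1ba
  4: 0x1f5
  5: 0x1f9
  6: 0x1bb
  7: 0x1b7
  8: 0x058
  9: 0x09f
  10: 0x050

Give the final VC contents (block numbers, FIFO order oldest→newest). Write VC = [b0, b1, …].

  [0] addr=0x1d4 blk=29 s=1: MISS | VC []
  [1] addr=0xfb blk=15 s=3: MISS | VC []
  [2] addr=0x1b8 blk=27 s=3: MISS | VC [15]
  [3] addr=0x1ba blk=27 s=3: L1-HIT | VC [15]
  [4] addr=0x1f5 blk=31 s=3: MISS | VC [15, 27]
  [5] addr=0x1f9 blk=31 s=3: L1-HIT | VC [15, 27]
  [6] addr=0x1bb blk=27 s=3: VC-HIT | VC [15, 31]
  [7] addr=0x1b7 blk=27 s=3: L1-HIT | VC [15, 31]
  [8] addr=0x58 blk=5 s=1: MISS | VC [15, 31, 29]
  [9] addr=0x9f blk=9 s=1: MISS | VC [15, 31, 29, 5]
  [10] addr=0x50 blk=5 s=1: VC-HIT | VC [15, 31, 29, 9]

VC = [15, 31, 29, 9]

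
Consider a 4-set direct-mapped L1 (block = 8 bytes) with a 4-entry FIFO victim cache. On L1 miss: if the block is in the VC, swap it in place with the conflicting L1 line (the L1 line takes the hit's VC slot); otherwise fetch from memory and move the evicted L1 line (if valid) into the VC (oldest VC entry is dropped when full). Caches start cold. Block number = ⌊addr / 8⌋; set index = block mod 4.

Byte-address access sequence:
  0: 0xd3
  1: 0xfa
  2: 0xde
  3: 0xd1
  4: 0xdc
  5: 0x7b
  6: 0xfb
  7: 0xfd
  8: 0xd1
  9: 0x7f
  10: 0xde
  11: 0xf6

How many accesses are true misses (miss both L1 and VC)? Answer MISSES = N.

MISSES = 5

0: 0xd3 (blk 26, set 2) → MISS  vc=[]
1: 0xfa (blk 31, set 3) → MISS  vc=[]
2: 0xde (blk 27, set 3) → MISS  vc=[31]
3: 0xd1 (blk 26, set 2) → L1-HIT  vc=[31]
4: 0xdc (blk 27, set 3) → L1-HIT  vc=[31]
5: 0x7b (blk 15, set 3) → MISS  vc=[31, 27]
6: 0xfb (blk 31, set 3) → VC-HIT  vc=[15, 27]
7: 0xfd (blk 31, set 3) → L1-HIT  vc=[15, 27]
8: 0xd1 (blk 26, set 2) → L1-HIT  vc=[15, 27]
9: 0x7f (blk 15, set 3) → VC-HIT  vc=[31, 27]
10: 0xde (blk 27, set 3) → VC-HIT  vc=[31, 15]
11: 0xf6 (blk 30, set 2) → MISS  vc=[31, 15, 26]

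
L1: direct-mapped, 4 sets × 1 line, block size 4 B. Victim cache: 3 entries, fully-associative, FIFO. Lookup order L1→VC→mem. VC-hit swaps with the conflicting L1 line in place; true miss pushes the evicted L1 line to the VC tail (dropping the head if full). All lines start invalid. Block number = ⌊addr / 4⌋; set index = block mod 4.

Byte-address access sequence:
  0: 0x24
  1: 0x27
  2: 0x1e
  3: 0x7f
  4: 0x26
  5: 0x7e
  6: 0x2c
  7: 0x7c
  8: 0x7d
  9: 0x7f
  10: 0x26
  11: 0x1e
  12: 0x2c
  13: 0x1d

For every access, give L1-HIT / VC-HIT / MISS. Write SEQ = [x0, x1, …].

  [0] addr=0x24 blk=9 s=1: MISS | VC []
  [1] addr=0x27 blk=9 s=1: L1-HIT | VC []
  [2] addr=0x1e blk=7 s=3: MISS | VC []
  [3] addr=0x7f blk=31 s=3: MISS | VC [7]
  [4] addr=0x26 blk=9 s=1: L1-HIT | VC [7]
  [5] addr=0x7e blk=31 s=3: L1-HIT | VC [7]
  [6] addr=0x2c blk=11 s=3: MISS | VC [7, 31]
  [7] addr=0x7c blk=31 s=3: VC-HIT | VC [7, 11]
  [8] addr=0x7d blk=31 s=3: L1-HIT | VC [7, 11]
  [9] addr=0x7f blk=31 s=3: L1-HIT | VC [7, 11]
  [10] addr=0x26 blk=9 s=1: L1-HIT | VC [7, 11]
  [11] addr=0x1e blk=7 s=3: VC-HIT | VC [31, 11]
  [12] addr=0x2c blk=11 s=3: VC-HIT | VC [31, 7]
  [13] addr=0x1d blk=7 s=3: VC-HIT | VC [31, 11]

SEQ = [MISS, L1-HIT, MISS, MISS, L1-HIT, L1-HIT, MISS, VC-HIT, L1-HIT, L1-HIT, L1-HIT, VC-HIT, VC-HIT, VC-HIT]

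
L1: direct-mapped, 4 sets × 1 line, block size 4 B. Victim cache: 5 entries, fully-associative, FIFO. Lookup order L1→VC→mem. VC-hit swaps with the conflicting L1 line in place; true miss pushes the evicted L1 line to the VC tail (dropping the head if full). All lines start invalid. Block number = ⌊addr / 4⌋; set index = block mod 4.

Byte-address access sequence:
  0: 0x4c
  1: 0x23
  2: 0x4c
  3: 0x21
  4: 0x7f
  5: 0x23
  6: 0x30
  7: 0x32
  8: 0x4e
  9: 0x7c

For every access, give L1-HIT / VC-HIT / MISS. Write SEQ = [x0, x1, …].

SEQ = [MISS, MISS, L1-HIT, L1-HIT, MISS, L1-HIT, MISS, L1-HIT, VC-HIT, VC-HIT]

  [0] addr=0x4c blk=19 s=3: MISS | VC []
  [1] addr=0x23 blk=8 s=0: MISS | VC []
  [2] addr=0x4c blk=19 s=3: L1-HIT | VC []
  [3] addr=0x21 blk=8 s=0: L1-HIT | VC []
  [4] addr=0x7f blk=31 s=3: MISS | VC [19]
  [5] addr=0x23 blk=8 s=0: L1-HIT | VC [19]
  [6] addr=0x30 blk=12 s=0: MISS | VC [19, 8]
  [7] addr=0x32 blk=12 s=0: L1-HIT | VC [19, 8]
  [8] addr=0x4e blk=19 s=3: VC-HIT | VC [31, 8]
  [9] addr=0x7c blk=31 s=3: VC-HIT | VC [19, 8]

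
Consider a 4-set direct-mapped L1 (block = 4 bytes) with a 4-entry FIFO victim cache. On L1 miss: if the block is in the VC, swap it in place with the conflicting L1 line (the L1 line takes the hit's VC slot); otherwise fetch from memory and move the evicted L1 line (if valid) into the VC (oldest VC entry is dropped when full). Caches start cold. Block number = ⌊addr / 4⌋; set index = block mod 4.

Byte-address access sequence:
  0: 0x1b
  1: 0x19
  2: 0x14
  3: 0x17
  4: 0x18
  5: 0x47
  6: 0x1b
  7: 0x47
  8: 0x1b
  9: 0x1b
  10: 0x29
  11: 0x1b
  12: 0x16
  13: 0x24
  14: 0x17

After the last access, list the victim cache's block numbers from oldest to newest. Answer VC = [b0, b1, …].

VC = [17, 10, 9]

0: 0x1b (blk 6, set 2) → MISS  vc=[]
1: 0x19 (blk 6, set 2) → L1-HIT  vc=[]
2: 0x14 (blk 5, set 1) → MISS  vc=[]
3: 0x17 (blk 5, set 1) → L1-HIT  vc=[]
4: 0x18 (blk 6, set 2) → L1-HIT  vc=[]
5: 0x47 (blk 17, set 1) → MISS  vc=[5]
6: 0x1b (blk 6, set 2) → L1-HIT  vc=[5]
7: 0x47 (blk 17, set 1) → L1-HIT  vc=[5]
8: 0x1b (blk 6, set 2) → L1-HIT  vc=[5]
9: 0x1b (blk 6, set 2) → L1-HIT  vc=[5]
10: 0x29 (blk 10, set 2) → MISS  vc=[5, 6]
11: 0x1b (blk 6, set 2) → VC-HIT  vc=[5, 10]
12: 0x16 (blk 5, set 1) → VC-HIT  vc=[17, 10]
13: 0x24 (blk 9, set 1) → MISS  vc=[17, 10, 5]
14: 0x17 (blk 5, set 1) → VC-HIT  vc=[17, 10, 9]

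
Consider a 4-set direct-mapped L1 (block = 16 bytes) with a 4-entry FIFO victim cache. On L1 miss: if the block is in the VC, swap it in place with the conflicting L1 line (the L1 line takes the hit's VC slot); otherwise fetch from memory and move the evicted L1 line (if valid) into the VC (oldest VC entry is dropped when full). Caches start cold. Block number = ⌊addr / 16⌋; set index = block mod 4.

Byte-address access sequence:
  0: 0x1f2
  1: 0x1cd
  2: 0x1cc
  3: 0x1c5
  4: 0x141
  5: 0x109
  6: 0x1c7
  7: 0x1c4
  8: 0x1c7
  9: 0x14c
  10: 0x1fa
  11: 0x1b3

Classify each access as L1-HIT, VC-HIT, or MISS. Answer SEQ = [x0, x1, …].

SEQ = [MISS, MISS, L1-HIT, L1-HIT, MISS, MISS, VC-HIT, L1-HIT, L1-HIT, VC-HIT, L1-HIT, MISS]

  [0] addr=0x1f2 blk=31 s=3: MISS | VC []
  [1] addr=0x1cd blk=28 s=0: MISS | VC []
  [2] addr=0x1cc blk=28 s=0: L1-HIT | VC []
  [3] addr=0x1c5 blk=28 s=0: L1-HIT | VC []
  [4] addr=0x141 blk=20 s=0: MISS | VC [28]
  [5] addr=0x109 blk=16 s=0: MISS | VC [28, 20]
  [6] addr=0x1c7 blk=28 s=0: VC-HIT | VC [16, 20]
  [7] addr=0x1c4 blk=28 s=0: L1-HIT | VC [16, 20]
  [8] addr=0x1c7 blk=28 s=0: L1-HIT | VC [16, 20]
  [9] addr=0x14c blk=20 s=0: VC-HIT | VC [16, 28]
  [10] addr=0x1fa blk=31 s=3: L1-HIT | VC [16, 28]
  [11] addr=0x1b3 blk=27 s=3: MISS | VC [16, 28, 31]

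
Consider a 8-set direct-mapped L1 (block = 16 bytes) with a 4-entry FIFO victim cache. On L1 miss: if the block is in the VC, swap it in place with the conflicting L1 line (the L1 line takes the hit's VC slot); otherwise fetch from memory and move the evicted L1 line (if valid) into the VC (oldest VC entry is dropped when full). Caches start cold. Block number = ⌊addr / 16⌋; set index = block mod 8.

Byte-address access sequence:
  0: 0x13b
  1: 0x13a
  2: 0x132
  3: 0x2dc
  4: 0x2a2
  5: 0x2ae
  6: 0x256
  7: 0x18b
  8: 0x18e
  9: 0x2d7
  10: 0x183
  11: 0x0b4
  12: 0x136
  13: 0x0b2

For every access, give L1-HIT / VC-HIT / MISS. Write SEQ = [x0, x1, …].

  [0] addr=0x13b blk=19 s=3: MISS | VC []
  [1] addr=0x13a blk=19 s=3: L1-HIT | VC []
  [2] addr=0x132 blk=19 s=3: L1-HIT | VC []
  [3] addr=0x2dc blk=45 s=5: MISS | VC []
  [4] addr=0x2a2 blk=42 s=2: MISS | VC []
  [5] addr=0x2ae blk=42 s=2: L1-HIT | VC []
  [6] addr=0x256 blk=37 s=5: MISS | VC [45]
  [7] addr=0x18b blk=24 s=0: MISS | VC [45]
  [8] addr=0x18e blk=24 s=0: L1-HIT | VC [45]
  [9] addr=0x2d7 blk=45 s=5: VC-HIT | VC [37]
  [10] addr=0x183 blk=24 s=0: L1-HIT | VC [37]
  [11] addr=0xb4 blk=11 s=3: MISS | VC [37, 19]
  [12] addr=0x136 blk=19 s=3: VC-HIT | VC [37, 11]
  [13] addr=0xb2 blk=11 s=3: VC-HIT | VC [37, 19]

SEQ = [MISS, L1-HIT, L1-HIT, MISS, MISS, L1-HIT, MISS, MISS, L1-HIT, VC-HIT, L1-HIT, MISS, VC-HIT, VC-HIT]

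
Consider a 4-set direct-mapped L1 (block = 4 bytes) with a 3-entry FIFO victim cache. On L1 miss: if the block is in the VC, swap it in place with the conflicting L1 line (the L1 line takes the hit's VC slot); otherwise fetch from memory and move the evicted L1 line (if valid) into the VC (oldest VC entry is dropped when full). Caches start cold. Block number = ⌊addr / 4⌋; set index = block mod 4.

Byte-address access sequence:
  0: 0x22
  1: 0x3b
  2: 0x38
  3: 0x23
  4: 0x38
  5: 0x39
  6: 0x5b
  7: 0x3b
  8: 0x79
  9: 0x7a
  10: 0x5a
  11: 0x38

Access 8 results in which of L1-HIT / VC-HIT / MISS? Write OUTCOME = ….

OUTCOME = MISS

#0 0x22→b8/s0 MISS; vc=[]
#1 0x3b→b14/s2 MISS; vc=[]
#2 0x38→b14/s2 L1-HIT; vc=[]
#3 0x23→b8/s0 L1-HIT; vc=[]
#4 0x38→b14/s2 L1-HIT; vc=[]
#5 0x39→b14/s2 L1-HIT; vc=[]
#6 0x5b→b22/s2 MISS; vc=[14]
#7 0x3b→b14/s2 VC-HIT; vc=[22]
#8 0x79→b30/s2 MISS; vc=[22,14]
#9 0x7a→b30/s2 L1-HIT; vc=[22,14]
#10 0x5a→b22/s2 VC-HIT; vc=[30,14]
#11 0x38→b14/s2 VC-HIT; vc=[30,22]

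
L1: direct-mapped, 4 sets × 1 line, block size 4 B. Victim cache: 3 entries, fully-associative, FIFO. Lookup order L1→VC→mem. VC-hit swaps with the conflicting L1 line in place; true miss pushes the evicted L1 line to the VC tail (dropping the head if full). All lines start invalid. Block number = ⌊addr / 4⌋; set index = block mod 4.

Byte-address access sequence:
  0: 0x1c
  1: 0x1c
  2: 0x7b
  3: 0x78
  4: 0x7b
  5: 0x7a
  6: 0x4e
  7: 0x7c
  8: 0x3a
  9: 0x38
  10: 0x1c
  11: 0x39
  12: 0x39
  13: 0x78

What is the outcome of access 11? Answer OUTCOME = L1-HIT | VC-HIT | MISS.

0: 0x1c (blk 7, set 3) → MISS  vc=[]
1: 0x1c (blk 7, set 3) → L1-HIT  vc=[]
2: 0x7b (blk 30, set 2) → MISS  vc=[]
3: 0x78 (blk 30, set 2) → L1-HIT  vc=[]
4: 0x7b (blk 30, set 2) → L1-HIT  vc=[]
5: 0x7a (blk 30, set 2) → L1-HIT  vc=[]
6: 0x4e (blk 19, set 3) → MISS  vc=[7]
7: 0x7c (blk 31, set 3) → MISS  vc=[7, 19]
8: 0x3a (blk 14, set 2) → MISS  vc=[7, 19, 30]
9: 0x38 (blk 14, set 2) → L1-HIT  vc=[7, 19, 30]
10: 0x1c (blk 7, set 3) → VC-HIT  vc=[31, 19, 30]
11: 0x39 (blk 14, set 2) → L1-HIT  vc=[31, 19, 30]
12: 0x39 (blk 14, set 2) → L1-HIT  vc=[31, 19, 30]
13: 0x78 (blk 30, set 2) → VC-HIT  vc=[31, 19, 14]

OUTCOME = L1-HIT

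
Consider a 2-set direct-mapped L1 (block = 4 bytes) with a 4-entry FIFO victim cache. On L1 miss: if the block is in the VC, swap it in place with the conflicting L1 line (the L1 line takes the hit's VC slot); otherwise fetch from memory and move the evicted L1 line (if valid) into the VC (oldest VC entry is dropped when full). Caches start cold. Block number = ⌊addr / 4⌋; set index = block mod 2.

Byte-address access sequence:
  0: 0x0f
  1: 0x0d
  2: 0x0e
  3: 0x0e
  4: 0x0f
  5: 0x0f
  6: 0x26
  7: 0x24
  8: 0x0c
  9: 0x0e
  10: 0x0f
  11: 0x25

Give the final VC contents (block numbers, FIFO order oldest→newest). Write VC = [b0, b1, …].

VC = [3]

#0 0xf→b3/s1 MISS; vc=[]
#1 0xd→b3/s1 L1-HIT; vc=[]
#2 0xe→b3/s1 L1-HIT; vc=[]
#3 0xe→b3/s1 L1-HIT; vc=[]
#4 0xf→b3/s1 L1-HIT; vc=[]
#5 0xf→b3/s1 L1-HIT; vc=[]
#6 0x26→b9/s1 MISS; vc=[3]
#7 0x24→b9/s1 L1-HIT; vc=[3]
#8 0xc→b3/s1 VC-HIT; vc=[9]
#9 0xe→b3/s1 L1-HIT; vc=[9]
#10 0xf→b3/s1 L1-HIT; vc=[9]
#11 0x25→b9/s1 VC-HIT; vc=[3]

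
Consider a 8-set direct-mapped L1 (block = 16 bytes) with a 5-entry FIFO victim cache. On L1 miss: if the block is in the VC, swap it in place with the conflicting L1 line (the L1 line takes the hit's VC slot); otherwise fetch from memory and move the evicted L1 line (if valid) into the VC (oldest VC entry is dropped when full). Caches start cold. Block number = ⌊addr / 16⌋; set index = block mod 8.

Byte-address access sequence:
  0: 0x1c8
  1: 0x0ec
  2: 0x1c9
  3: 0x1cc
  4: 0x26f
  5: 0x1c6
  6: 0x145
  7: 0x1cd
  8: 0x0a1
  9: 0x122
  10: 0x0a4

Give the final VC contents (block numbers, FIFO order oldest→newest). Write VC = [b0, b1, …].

VC = [14, 20, 18]

0: 0x1c8 (blk 28, set 4) → MISS  vc=[]
1: 0xec (blk 14, set 6) → MISS  vc=[]
2: 0x1c9 (blk 28, set 4) → L1-HIT  vc=[]
3: 0x1cc (blk 28, set 4) → L1-HIT  vc=[]
4: 0x26f (blk 38, set 6) → MISS  vc=[14]
5: 0x1c6 (blk 28, set 4) → L1-HIT  vc=[14]
6: 0x145 (blk 20, set 4) → MISS  vc=[14, 28]
7: 0x1cd (blk 28, set 4) → VC-HIT  vc=[14, 20]
8: 0xa1 (blk 10, set 2) → MISS  vc=[14, 20]
9: 0x122 (blk 18, set 2) → MISS  vc=[14, 20, 10]
10: 0xa4 (blk 10, set 2) → VC-HIT  vc=[14, 20, 18]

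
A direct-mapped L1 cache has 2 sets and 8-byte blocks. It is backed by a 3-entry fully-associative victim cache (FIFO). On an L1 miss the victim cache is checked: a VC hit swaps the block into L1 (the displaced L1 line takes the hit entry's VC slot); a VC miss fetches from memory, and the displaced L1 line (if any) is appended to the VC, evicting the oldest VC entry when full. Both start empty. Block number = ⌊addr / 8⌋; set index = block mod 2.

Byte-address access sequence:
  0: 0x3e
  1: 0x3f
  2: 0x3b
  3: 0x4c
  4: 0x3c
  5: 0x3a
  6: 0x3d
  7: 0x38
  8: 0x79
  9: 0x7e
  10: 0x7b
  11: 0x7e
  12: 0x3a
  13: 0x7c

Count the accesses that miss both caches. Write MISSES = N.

MISSES = 3

  [0] addr=0x3e blk=7 s=1: MISS | VC []
  [1] addr=0x3f blk=7 s=1: L1-HIT | VC []
  [2] addr=0x3b blk=7 s=1: L1-HIT | VC []
  [3] addr=0x4c blk=9 s=1: MISS | VC [7]
  [4] addr=0x3c blk=7 s=1: VC-HIT | VC [9]
  [5] addr=0x3a blk=7 s=1: L1-HIT | VC [9]
  [6] addr=0x3d blk=7 s=1: L1-HIT | VC [9]
  [7] addr=0x38 blk=7 s=1: L1-HIT | VC [9]
  [8] addr=0x79 blk=15 s=1: MISS | VC [9, 7]
  [9] addr=0x7e blk=15 s=1: L1-HIT | VC [9, 7]
  [10] addr=0x7b blk=15 s=1: L1-HIT | VC [9, 7]
  [11] addr=0x7e blk=15 s=1: L1-HIT | VC [9, 7]
  [12] addr=0x3a blk=7 s=1: VC-HIT | VC [9, 15]
  [13] addr=0x7c blk=15 s=1: VC-HIT | VC [9, 7]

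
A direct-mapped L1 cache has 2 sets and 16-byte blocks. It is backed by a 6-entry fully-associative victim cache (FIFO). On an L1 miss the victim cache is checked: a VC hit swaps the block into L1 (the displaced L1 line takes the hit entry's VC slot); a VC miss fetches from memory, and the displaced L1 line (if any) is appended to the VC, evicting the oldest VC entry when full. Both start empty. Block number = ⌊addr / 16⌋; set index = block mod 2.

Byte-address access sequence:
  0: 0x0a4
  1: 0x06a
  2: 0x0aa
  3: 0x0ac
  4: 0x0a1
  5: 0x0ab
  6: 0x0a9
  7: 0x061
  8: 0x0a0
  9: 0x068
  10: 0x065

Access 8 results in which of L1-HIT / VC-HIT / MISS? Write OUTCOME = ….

OUTCOME = VC-HIT

0: 0xa4 (blk 10, set 0) → MISS  vc=[]
1: 0x6a (blk 6, set 0) → MISS  vc=[10]
2: 0xaa (blk 10, set 0) → VC-HIT  vc=[6]
3: 0xac (blk 10, set 0) → L1-HIT  vc=[6]
4: 0xa1 (blk 10, set 0) → L1-HIT  vc=[6]
5: 0xab (blk 10, set 0) → L1-HIT  vc=[6]
6: 0xa9 (blk 10, set 0) → L1-HIT  vc=[6]
7: 0x61 (blk 6, set 0) → VC-HIT  vc=[10]
8: 0xa0 (blk 10, set 0) → VC-HIT  vc=[6]
9: 0x68 (blk 6, set 0) → VC-HIT  vc=[10]
10: 0x65 (blk 6, set 0) → L1-HIT  vc=[10]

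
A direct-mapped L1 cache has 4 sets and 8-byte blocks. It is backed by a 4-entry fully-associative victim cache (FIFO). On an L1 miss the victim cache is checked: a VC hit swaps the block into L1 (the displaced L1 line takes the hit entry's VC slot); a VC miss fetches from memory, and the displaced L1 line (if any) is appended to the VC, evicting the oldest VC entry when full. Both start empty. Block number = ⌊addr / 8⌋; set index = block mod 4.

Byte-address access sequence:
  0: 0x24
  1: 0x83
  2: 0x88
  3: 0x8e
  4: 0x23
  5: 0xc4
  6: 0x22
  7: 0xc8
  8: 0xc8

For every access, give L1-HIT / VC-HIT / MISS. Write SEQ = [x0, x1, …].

#0 0x24→b4/s0 MISS; vc=[]
#1 0x83→b16/s0 MISS; vc=[4]
#2 0x88→b17/s1 MISS; vc=[4]
#3 0x8e→b17/s1 L1-HIT; vc=[4]
#4 0x23→b4/s0 VC-HIT; vc=[16]
#5 0xc4→b24/s0 MISS; vc=[16,4]
#6 0x22→b4/s0 VC-HIT; vc=[16,24]
#7 0xc8→b25/s1 MISS; vc=[16,24,17]
#8 0xc8→b25/s1 L1-HIT; vc=[16,24,17]

SEQ = [MISS, MISS, MISS, L1-HIT, VC-HIT, MISS, VC-HIT, MISS, L1-HIT]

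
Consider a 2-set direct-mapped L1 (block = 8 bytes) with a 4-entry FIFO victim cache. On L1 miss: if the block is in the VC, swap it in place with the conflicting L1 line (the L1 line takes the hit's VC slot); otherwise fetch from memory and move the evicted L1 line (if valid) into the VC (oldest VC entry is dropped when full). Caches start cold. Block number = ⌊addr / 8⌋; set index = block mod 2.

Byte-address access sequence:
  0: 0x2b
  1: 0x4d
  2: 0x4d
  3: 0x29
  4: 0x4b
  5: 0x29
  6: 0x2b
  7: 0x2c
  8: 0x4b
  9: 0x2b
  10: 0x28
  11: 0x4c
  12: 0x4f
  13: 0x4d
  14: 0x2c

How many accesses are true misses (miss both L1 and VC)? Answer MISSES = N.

MISSES = 2

#0 0x2b→b5/s1 MISS; vc=[]
#1 0x4d→b9/s1 MISS; vc=[5]
#2 0x4d→b9/s1 L1-HIT; vc=[5]
#3 0x29→b5/s1 VC-HIT; vc=[9]
#4 0x4b→b9/s1 VC-HIT; vc=[5]
#5 0x29→b5/s1 VC-HIT; vc=[9]
#6 0x2b→b5/s1 L1-HIT; vc=[9]
#7 0x2c→b5/s1 L1-HIT; vc=[9]
#8 0x4b→b9/s1 VC-HIT; vc=[5]
#9 0x2b→b5/s1 VC-HIT; vc=[9]
#10 0x28→b5/s1 L1-HIT; vc=[9]
#11 0x4c→b9/s1 VC-HIT; vc=[5]
#12 0x4f→b9/s1 L1-HIT; vc=[5]
#13 0x4d→b9/s1 L1-HIT; vc=[5]
#14 0x2c→b5/s1 VC-HIT; vc=[9]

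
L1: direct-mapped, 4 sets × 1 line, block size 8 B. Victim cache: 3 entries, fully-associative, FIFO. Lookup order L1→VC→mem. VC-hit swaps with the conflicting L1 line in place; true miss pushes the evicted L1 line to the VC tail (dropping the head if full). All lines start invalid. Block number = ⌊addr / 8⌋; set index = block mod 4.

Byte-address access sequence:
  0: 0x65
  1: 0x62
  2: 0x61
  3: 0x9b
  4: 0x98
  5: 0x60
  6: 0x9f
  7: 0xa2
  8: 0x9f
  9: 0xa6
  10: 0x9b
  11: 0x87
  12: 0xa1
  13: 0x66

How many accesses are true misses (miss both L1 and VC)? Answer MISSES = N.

#0 0x65→b12/s0 MISS; vc=[]
#1 0x62→b12/s0 L1-HIT; vc=[]
#2 0x61→b12/s0 L1-HIT; vc=[]
#3 0x9b→b19/s3 MISS; vc=[]
#4 0x98→b19/s3 L1-HIT; vc=[]
#5 0x60→b12/s0 L1-HIT; vc=[]
#6 0x9f→b19/s3 L1-HIT; vc=[]
#7 0xa2→b20/s0 MISS; vc=[12]
#8 0x9f→b19/s3 L1-HIT; vc=[12]
#9 0xa6→b20/s0 L1-HIT; vc=[12]
#10 0x9b→b19/s3 L1-HIT; vc=[12]
#11 0x87→b16/s0 MISS; vc=[12,20]
#12 0xa1→b20/s0 VC-HIT; vc=[12,16]
#13 0x66→b12/s0 VC-HIT; vc=[20,16]

MISSES = 4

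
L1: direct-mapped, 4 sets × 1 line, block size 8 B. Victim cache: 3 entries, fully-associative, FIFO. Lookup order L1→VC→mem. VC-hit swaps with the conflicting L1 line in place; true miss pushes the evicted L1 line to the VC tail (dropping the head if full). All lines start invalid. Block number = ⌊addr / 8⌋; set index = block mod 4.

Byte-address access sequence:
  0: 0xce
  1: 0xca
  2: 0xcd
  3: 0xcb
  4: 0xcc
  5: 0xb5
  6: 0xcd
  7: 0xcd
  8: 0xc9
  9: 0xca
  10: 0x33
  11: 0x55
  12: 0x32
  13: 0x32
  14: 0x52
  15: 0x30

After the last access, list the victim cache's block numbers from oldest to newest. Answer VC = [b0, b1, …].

VC = [22, 10]

0: 0xce (blk 25, set 1) → MISS  vc=[]
1: 0xca (blk 25, set 1) → L1-HIT  vc=[]
2: 0xcd (blk 25, set 1) → L1-HIT  vc=[]
3: 0xcb (blk 25, set 1) → L1-HIT  vc=[]
4: 0xcc (blk 25, set 1) → L1-HIT  vc=[]
5: 0xb5 (blk 22, set 2) → MISS  vc=[]
6: 0xcd (blk 25, set 1) → L1-HIT  vc=[]
7: 0xcd (blk 25, set 1) → L1-HIT  vc=[]
8: 0xc9 (blk 25, set 1) → L1-HIT  vc=[]
9: 0xca (blk 25, set 1) → L1-HIT  vc=[]
10: 0x33 (blk 6, set 2) → MISS  vc=[22]
11: 0x55 (blk 10, set 2) → MISS  vc=[22, 6]
12: 0x32 (blk 6, set 2) → VC-HIT  vc=[22, 10]
13: 0x32 (blk 6, set 2) → L1-HIT  vc=[22, 10]
14: 0x52 (blk 10, set 2) → VC-HIT  vc=[22, 6]
15: 0x30 (blk 6, set 2) → VC-HIT  vc=[22, 10]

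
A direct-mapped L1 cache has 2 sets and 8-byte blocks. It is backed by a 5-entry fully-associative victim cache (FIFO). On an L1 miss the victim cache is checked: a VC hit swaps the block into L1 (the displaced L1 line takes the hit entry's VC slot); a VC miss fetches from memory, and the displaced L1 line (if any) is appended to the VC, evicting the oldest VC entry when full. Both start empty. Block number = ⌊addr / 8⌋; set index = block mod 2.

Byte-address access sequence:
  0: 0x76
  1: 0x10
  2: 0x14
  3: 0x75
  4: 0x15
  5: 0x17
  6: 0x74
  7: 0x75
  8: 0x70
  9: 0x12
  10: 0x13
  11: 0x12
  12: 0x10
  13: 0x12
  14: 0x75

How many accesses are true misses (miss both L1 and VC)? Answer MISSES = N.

MISSES = 2

0: 0x76 (blk 14, set 0) → MISS  vc=[]
1: 0x10 (blk 2, set 0) → MISS  vc=[14]
2: 0x14 (blk 2, set 0) → L1-HIT  vc=[14]
3: 0x75 (blk 14, set 0) → VC-HIT  vc=[2]
4: 0x15 (blk 2, set 0) → VC-HIT  vc=[14]
5: 0x17 (blk 2, set 0) → L1-HIT  vc=[14]
6: 0x74 (blk 14, set 0) → VC-HIT  vc=[2]
7: 0x75 (blk 14, set 0) → L1-HIT  vc=[2]
8: 0x70 (blk 14, set 0) → L1-HIT  vc=[2]
9: 0x12 (blk 2, set 0) → VC-HIT  vc=[14]
10: 0x13 (blk 2, set 0) → L1-HIT  vc=[14]
11: 0x12 (blk 2, set 0) → L1-HIT  vc=[14]
12: 0x10 (blk 2, set 0) → L1-HIT  vc=[14]
13: 0x12 (blk 2, set 0) → L1-HIT  vc=[14]
14: 0x75 (blk 14, set 0) → VC-HIT  vc=[2]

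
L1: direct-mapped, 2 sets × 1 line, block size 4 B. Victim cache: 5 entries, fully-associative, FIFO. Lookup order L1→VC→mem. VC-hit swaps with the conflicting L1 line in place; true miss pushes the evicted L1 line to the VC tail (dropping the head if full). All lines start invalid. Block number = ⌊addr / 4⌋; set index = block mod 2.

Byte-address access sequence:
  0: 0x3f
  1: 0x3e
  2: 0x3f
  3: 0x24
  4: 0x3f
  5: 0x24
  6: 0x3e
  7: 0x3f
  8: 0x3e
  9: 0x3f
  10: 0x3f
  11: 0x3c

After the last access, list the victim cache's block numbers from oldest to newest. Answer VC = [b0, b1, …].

  [0] addr=0x3f blk=15 s=1: MISS | VC []
  [1] addr=0x3e blk=15 s=1: L1-HIT | VC []
  [2] addr=0x3f blk=15 s=1: L1-HIT | VC []
  [3] addr=0x24 blk=9 s=1: MISS | VC [15]
  [4] addr=0x3f blk=15 s=1: VC-HIT | VC [9]
  [5] addr=0x24 blk=9 s=1: VC-HIT | VC [15]
  [6] addr=0x3e blk=15 s=1: VC-HIT | VC [9]
  [7] addr=0x3f blk=15 s=1: L1-HIT | VC [9]
  [8] addr=0x3e blk=15 s=1: L1-HIT | VC [9]
  [9] addr=0x3f blk=15 s=1: L1-HIT | VC [9]
  [10] addr=0x3f blk=15 s=1: L1-HIT | VC [9]
  [11] addr=0x3c blk=15 s=1: L1-HIT | VC [9]

VC = [9]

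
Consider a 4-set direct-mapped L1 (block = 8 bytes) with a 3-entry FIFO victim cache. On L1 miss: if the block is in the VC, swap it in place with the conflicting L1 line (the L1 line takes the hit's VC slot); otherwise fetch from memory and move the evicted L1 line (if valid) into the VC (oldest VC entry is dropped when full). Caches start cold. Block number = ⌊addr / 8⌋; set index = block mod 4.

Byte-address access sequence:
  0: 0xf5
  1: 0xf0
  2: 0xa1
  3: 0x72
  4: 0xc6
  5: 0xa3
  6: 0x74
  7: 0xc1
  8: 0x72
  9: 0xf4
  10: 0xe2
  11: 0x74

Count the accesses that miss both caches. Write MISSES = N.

MISSES = 5

  [0] addr=0xf5 blk=30 s=2: MISS | VC []
  [1] addr=0xf0 blk=30 s=2: L1-HIT | VC []
  [2] addr=0xa1 blk=20 s=0: MISS | VC []
  [3] addr=0x72 blk=14 s=2: MISS | VC [30]
  [4] addr=0xc6 blk=24 s=0: MISS | VC [30, 20]
  [5] addr=0xa3 blk=20 s=0: VC-HIT | VC [30, 24]
  [6] addr=0x74 blk=14 s=2: L1-HIT | VC [30, 24]
  [7] addr=0xc1 blk=24 s=0: VC-HIT | VC [30, 20]
  [8] addr=0x72 blk=14 s=2: L1-HIT | VC [30, 20]
  [9] addr=0xf4 blk=30 s=2: VC-HIT | VC [14, 20]
  [10] addr=0xe2 blk=28 s=0: MISS | VC [14, 20, 24]
  [11] addr=0x74 blk=14 s=2: VC-HIT | VC [30, 20, 24]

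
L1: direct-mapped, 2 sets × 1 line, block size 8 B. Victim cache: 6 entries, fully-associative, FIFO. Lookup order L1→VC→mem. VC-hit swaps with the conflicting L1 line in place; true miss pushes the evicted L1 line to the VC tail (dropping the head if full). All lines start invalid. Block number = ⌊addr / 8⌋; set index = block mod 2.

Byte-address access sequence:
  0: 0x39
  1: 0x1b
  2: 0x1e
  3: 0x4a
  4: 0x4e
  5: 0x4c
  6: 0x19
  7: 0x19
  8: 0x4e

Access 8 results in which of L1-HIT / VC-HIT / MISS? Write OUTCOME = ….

OUTCOME = VC-HIT

#0 0x39→b7/s1 MISS; vc=[]
#1 0x1b→b3/s1 MISS; vc=[7]
#2 0x1e→b3/s1 L1-HIT; vc=[7]
#3 0x4a→b9/s1 MISS; vc=[7,3]
#4 0x4e→b9/s1 L1-HIT; vc=[7,3]
#5 0x4c→b9/s1 L1-HIT; vc=[7,3]
#6 0x19→b3/s1 VC-HIT; vc=[7,9]
#7 0x19→b3/s1 L1-HIT; vc=[7,9]
#8 0x4e→b9/s1 VC-HIT; vc=[7,3]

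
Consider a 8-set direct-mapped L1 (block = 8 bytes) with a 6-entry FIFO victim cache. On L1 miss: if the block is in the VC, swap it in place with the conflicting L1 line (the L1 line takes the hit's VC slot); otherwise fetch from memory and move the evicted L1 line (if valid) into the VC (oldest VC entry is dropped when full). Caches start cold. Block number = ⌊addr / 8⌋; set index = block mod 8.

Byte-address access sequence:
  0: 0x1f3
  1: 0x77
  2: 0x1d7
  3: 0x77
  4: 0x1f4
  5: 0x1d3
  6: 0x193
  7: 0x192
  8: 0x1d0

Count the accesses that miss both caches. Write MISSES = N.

MISSES = 4

  [0] addr=0x1f3 blk=62 s=6: MISS | VC []
  [1] addr=0x77 blk=14 s=6: MISS | VC [62]
  [2] addr=0x1d7 blk=58 s=2: MISS | VC [62]
  [3] addr=0x77 blk=14 s=6: L1-HIT | VC [62]
  [4] addr=0x1f4 blk=62 s=6: VC-HIT | VC [14]
  [5] addr=0x1d3 blk=58 s=2: L1-HIT | VC [14]
  [6] addr=0x193 blk=50 s=2: MISS | VC [14, 58]
  [7] addr=0x192 blk=50 s=2: L1-HIT | VC [14, 58]
  [8] addr=0x1d0 blk=58 s=2: VC-HIT | VC [14, 50]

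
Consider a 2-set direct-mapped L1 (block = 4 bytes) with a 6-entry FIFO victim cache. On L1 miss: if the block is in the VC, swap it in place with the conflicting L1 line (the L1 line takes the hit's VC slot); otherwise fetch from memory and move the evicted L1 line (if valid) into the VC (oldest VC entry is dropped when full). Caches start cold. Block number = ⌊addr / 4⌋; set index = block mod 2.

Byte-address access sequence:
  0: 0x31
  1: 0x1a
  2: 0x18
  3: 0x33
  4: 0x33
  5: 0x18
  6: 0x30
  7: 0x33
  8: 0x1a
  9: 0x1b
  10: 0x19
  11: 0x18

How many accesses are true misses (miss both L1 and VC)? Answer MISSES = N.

MISSES = 2

#0 0x31→b12/s0 MISS; vc=[]
#1 0x1a→b6/s0 MISS; vc=[12]
#2 0x18→b6/s0 L1-HIT; vc=[12]
#3 0x33→b12/s0 VC-HIT; vc=[6]
#4 0x33→b12/s0 L1-HIT; vc=[6]
#5 0x18→b6/s0 VC-HIT; vc=[12]
#6 0x30→b12/s0 VC-HIT; vc=[6]
#7 0x33→b12/s0 L1-HIT; vc=[6]
#8 0x1a→b6/s0 VC-HIT; vc=[12]
#9 0x1b→b6/s0 L1-HIT; vc=[12]
#10 0x19→b6/s0 L1-HIT; vc=[12]
#11 0x18→b6/s0 L1-HIT; vc=[12]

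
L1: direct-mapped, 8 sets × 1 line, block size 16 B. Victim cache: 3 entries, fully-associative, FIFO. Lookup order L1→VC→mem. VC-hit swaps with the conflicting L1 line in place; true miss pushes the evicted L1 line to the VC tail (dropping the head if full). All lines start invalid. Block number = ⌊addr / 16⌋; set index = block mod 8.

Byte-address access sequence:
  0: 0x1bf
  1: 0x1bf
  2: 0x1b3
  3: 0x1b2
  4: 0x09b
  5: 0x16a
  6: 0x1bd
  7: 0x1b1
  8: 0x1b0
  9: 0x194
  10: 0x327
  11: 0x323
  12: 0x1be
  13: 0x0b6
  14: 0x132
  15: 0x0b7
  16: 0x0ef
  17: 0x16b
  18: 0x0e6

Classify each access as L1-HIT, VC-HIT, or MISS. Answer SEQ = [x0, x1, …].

  [0] addr=0x1bf blk=27 s=3: MISS | VC []
  [1] addr=0x1bf blk=27 s=3: L1-HIT | VC []
  [2] addr=0x1b3 blk=27 s=3: L1-HIT | VC []
  [3] addr=0x1b2 blk=27 s=3: L1-HIT | VC []
  [4] addr=0x9b blk=9 s=1: MISS | VC []
  [5] addr=0x16a blk=22 s=6: MISS | VC []
  [6] addr=0x1bd blk=27 s=3: L1-HIT | VC []
  [7] addr=0x1b1 blk=27 s=3: L1-HIT | VC []
  [8] addr=0x1b0 blk=27 s=3: L1-HIT | VC []
  [9] addr=0x194 blk=25 s=1: MISS | VC [9]
  [10] addr=0x327 blk=50 s=2: MISS | VC [9]
  [11] addr=0x323 blk=50 s=2: L1-HIT | VC [9]
  [12] addr=0x1be blk=27 s=3: L1-HIT | VC [9]
  [13] addr=0xb6 blk=11 s=3: MISS | VC [9, 27]
  [14] addr=0x132 blk=19 s=3: MISS | VC [9, 27, 11]
  [15] addr=0xb7 blk=11 s=3: VC-HIT | VC [9, 27, 19]
  [16] addr=0xef blk=14 s=6: MISS | VC [27, 19, 22]
  [17] addr=0x16b blk=22 s=6: VC-HIT | VC [27, 19, 14]
  [18] addr=0xe6 blk=14 s=6: VC-HIT | VC [27, 19, 22]

SEQ = [MISS, L1-HIT, L1-HIT, L1-HIT, MISS, MISS, L1-HIT, L1-HIT, L1-HIT, MISS, MISS, L1-HIT, L1-HIT, MISS, MISS, VC-HIT, MISS, VC-HIT, VC-HIT]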